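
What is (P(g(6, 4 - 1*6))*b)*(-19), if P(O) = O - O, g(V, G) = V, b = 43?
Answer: 0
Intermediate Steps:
P(O) = 0
(P(g(6, 4 - 1*6))*b)*(-19) = (0*43)*(-19) = 0*(-19) = 0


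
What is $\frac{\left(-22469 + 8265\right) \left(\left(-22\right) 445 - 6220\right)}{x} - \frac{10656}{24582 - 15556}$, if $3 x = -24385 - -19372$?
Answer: $- \frac{1026292361608}{7541223} \approx -1.3609 \cdot 10^{5}$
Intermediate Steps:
$x = -1671$ ($x = \frac{-24385 - -19372}{3} = \frac{-24385 + 19372}{3} = \frac{1}{3} \left(-5013\right) = -1671$)
$\frac{\left(-22469 + 8265\right) \left(\left(-22\right) 445 - 6220\right)}{x} - \frac{10656}{24582 - 15556} = \frac{\left(-22469 + 8265\right) \left(\left(-22\right) 445 - 6220\right)}{-1671} - \frac{10656}{24582 - 15556} = - 14204 \left(-9790 - 6220\right) \left(- \frac{1}{1671}\right) - \frac{10656}{9026} = \left(-14204\right) \left(-16010\right) \left(- \frac{1}{1671}\right) - \frac{5328}{4513} = 227406040 \left(- \frac{1}{1671}\right) - \frac{5328}{4513} = - \frac{227406040}{1671} - \frac{5328}{4513} = - \frac{1026292361608}{7541223}$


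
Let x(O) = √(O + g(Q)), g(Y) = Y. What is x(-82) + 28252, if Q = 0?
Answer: 28252 + I*√82 ≈ 28252.0 + 9.0554*I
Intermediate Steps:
x(O) = √O (x(O) = √(O + 0) = √O)
x(-82) + 28252 = √(-82) + 28252 = I*√82 + 28252 = 28252 + I*√82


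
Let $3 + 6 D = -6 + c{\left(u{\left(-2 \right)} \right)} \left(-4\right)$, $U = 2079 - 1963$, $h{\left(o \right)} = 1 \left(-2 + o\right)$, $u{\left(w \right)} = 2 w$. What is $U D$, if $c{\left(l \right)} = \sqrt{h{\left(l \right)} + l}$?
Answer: $-174 - \frac{232 i \sqrt{10}}{3} \approx -174.0 - 244.55 i$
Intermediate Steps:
$h{\left(o \right)} = -2 + o$
$c{\left(l \right)} = \sqrt{-2 + 2 l}$ ($c{\left(l \right)} = \sqrt{\left(-2 + l\right) + l} = \sqrt{-2 + 2 l}$)
$U = 116$
$D = - \frac{3}{2} - \frac{2 i \sqrt{10}}{3}$ ($D = - \frac{1}{2} + \frac{-6 + \sqrt{-2 + 2 \cdot 2 \left(-2\right)} \left(-4\right)}{6} = - \frac{1}{2} + \frac{-6 + \sqrt{-2 + 2 \left(-4\right)} \left(-4\right)}{6} = - \frac{1}{2} + \frac{-6 + \sqrt{-2 - 8} \left(-4\right)}{6} = - \frac{1}{2} + \frac{-6 + \sqrt{-10} \left(-4\right)}{6} = - \frac{1}{2} + \frac{-6 + i \sqrt{10} \left(-4\right)}{6} = - \frac{1}{2} + \frac{-6 - 4 i \sqrt{10}}{6} = - \frac{1}{2} - \left(1 + \frac{2 i \sqrt{10}}{3}\right) = - \frac{3}{2} - \frac{2 i \sqrt{10}}{3} \approx -1.5 - 2.1082 i$)
$U D = 116 \left(- \frac{3}{2} - \frac{2 i \sqrt{10}}{3}\right) = -174 - \frac{232 i \sqrt{10}}{3}$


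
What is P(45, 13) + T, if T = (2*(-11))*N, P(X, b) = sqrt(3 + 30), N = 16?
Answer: -352 + sqrt(33) ≈ -346.26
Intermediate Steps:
P(X, b) = sqrt(33)
T = -352 (T = (2*(-11))*16 = -22*16 = -352)
P(45, 13) + T = sqrt(33) - 352 = -352 + sqrt(33)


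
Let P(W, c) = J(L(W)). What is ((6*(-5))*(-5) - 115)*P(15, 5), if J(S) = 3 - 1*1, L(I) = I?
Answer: 70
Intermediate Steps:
J(S) = 2 (J(S) = 3 - 1 = 2)
P(W, c) = 2
((6*(-5))*(-5) - 115)*P(15, 5) = ((6*(-5))*(-5) - 115)*2 = (-30*(-5) - 115)*2 = (150 - 115)*2 = 35*2 = 70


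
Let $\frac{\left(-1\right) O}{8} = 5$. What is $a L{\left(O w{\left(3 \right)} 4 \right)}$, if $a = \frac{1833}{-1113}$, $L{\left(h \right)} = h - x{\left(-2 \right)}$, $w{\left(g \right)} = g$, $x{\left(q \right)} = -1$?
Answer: $\frac{292669}{371} \approx 788.87$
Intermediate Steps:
$O = -40$ ($O = \left(-8\right) 5 = -40$)
$L{\left(h \right)} = 1 + h$ ($L{\left(h \right)} = h - -1 = h + 1 = 1 + h$)
$a = - \frac{611}{371}$ ($a = 1833 \left(- \frac{1}{1113}\right) = - \frac{611}{371} \approx -1.6469$)
$a L{\left(O w{\left(3 \right)} 4 \right)} = - \frac{611 \left(1 + \left(-40\right) 3 \cdot 4\right)}{371} = - \frac{611 \left(1 - 480\right)}{371} = \left(- \frac{611}{371}\right) \left(-479\right) = \frac{292669}{371}$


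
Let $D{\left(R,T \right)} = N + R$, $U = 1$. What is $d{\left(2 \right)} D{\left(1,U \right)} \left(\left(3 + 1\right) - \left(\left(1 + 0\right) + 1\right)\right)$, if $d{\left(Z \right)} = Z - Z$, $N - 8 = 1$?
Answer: $0$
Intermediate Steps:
$N = 9$ ($N = 8 + 1 = 9$)
$d{\left(Z \right)} = 0$
$D{\left(R,T \right)} = 9 + R$
$d{\left(2 \right)} D{\left(1,U \right)} \left(\left(3 + 1\right) - \left(\left(1 + 0\right) + 1\right)\right) = 0 \left(9 + 1\right) \left(\left(3 + 1\right) - \left(\left(1 + 0\right) + 1\right)\right) = 0 \cdot 10 \left(4 - \left(1 + 1\right)\right) = 0 \left(4 - 2\right) = 0 \cdot 2 = 0$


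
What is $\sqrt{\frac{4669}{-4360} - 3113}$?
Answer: $\frac{i \sqrt{14799310410}}{2180} \approx 55.804 i$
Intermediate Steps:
$\sqrt{\frac{4669}{-4360} - 3113} = \sqrt{4669 \left(- \frac{1}{4360}\right) - 3113} = \sqrt{- \frac{4669}{4360} - 3113} = \sqrt{- \frac{13577349}{4360}} = \frac{i \sqrt{14799310410}}{2180}$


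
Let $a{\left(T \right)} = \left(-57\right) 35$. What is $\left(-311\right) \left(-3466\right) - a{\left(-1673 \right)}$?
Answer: $1079921$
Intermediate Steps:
$a{\left(T \right)} = -1995$
$\left(-311\right) \left(-3466\right) - a{\left(-1673 \right)} = \left(-311\right) \left(-3466\right) - -1995 = 1077926 + 1995 = 1079921$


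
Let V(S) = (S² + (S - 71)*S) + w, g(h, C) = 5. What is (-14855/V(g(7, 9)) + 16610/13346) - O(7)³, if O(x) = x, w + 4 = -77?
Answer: -781158709/2575778 ≈ -303.27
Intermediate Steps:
w = -81 (w = -4 - 77 = -81)
V(S) = -81 + S² + S*(-71 + S) (V(S) = (S² + (S - 71)*S) - 81 = (S² + (-71 + S)*S) - 81 = (S² + S*(-71 + S)) - 81 = -81 + S² + S*(-71 + S))
(-14855/V(g(7, 9)) + 16610/13346) - O(7)³ = (-14855/(-81 - 71*5 + 2*5²) + 16610/13346) - 1*7³ = (-14855/(-81 - 355 + 2*25) + 16610*(1/13346)) - 1*343 = (-14855/(-81 - 355 + 50) + 8305/6673) - 343 = (-14855/(-386) + 8305/6673) - 343 = (-14855*(-1/386) + 8305/6673) - 343 = (14855/386 + 8305/6673) - 343 = 102333145/2575778 - 343 = -781158709/2575778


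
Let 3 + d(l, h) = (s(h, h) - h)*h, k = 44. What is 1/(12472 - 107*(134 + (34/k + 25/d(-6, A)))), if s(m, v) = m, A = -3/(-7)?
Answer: -66/69763 ≈ -0.00094606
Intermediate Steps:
A = 3/7 (A = -3*(-1/7) = 3/7 ≈ 0.42857)
d(l, h) = -3 (d(l, h) = -3 + (h - h)*h = -3 + 0*h = -3 + 0 = -3)
1/(12472 - 107*(134 + (34/k + 25/d(-6, A)))) = 1/(12472 - 107*(134 + (34/44 + 25/(-3)))) = 1/(12472 - 107*(134 + (34*(1/44) + 25*(-1/3)))) = 1/(12472 - 107*(134 + (17/22 - 25/3))) = 1/(12472 - 107*(134 - 499/66)) = 1/(12472 - 107*8345/66) = 1/(12472 - 892915/66) = 1/(-69763/66) = -66/69763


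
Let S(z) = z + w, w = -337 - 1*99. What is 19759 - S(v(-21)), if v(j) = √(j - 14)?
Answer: 20195 - I*√35 ≈ 20195.0 - 5.9161*I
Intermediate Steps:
v(j) = √(-14 + j)
w = -436 (w = -337 - 99 = -436)
S(z) = -436 + z (S(z) = z - 436 = -436 + z)
19759 - S(v(-21)) = 19759 - (-436 + √(-14 - 21)) = 19759 - (-436 + √(-35)) = 19759 - (-436 + I*√35) = 19759 + (436 - I*√35) = 20195 - I*√35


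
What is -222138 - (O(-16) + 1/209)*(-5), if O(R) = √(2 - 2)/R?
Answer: -46426837/209 ≈ -2.2214e+5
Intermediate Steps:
O(R) = 0 (O(R) = √0/R = 0/R = 0)
-222138 - (O(-16) + 1/209)*(-5) = -222138 - (0 + 1/209)*(-5) = -222138 - (-5)/209 = -222138 - 1*(-5/209) = -222138 + 5/209 = -46426837/209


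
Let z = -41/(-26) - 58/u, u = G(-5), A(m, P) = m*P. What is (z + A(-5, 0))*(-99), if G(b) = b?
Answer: -169587/130 ≈ -1304.5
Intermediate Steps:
A(m, P) = P*m
u = -5
z = 1713/130 (z = -41/(-26) - 58/(-5) = -41*(-1/26) - 58*(-⅕) = 41/26 + 58/5 = 1713/130 ≈ 13.177)
(z + A(-5, 0))*(-99) = (1713/130 + 0*(-5))*(-99) = (1713/130 + 0)*(-99) = (1713/130)*(-99) = -169587/130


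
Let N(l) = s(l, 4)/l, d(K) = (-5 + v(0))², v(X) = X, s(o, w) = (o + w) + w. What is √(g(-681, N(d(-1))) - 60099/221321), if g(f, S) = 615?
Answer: 6*√836423184151/221321 ≈ 24.794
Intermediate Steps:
s(o, w) = o + 2*w
d(K) = 25 (d(K) = (-5 + 0)² = (-5)² = 25)
N(l) = (8 + l)/l (N(l) = (l + 2*4)/l = (l + 8)/l = (8 + l)/l)
√(g(-681, N(d(-1))) - 60099/221321) = √(615 - 60099/221321) = √(136052316/221321) = 6*√836423184151/221321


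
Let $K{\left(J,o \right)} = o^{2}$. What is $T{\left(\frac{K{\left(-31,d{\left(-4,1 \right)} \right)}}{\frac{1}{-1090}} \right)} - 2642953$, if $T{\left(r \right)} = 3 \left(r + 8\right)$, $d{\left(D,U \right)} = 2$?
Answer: $-2656009$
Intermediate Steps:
$T{\left(r \right)} = 24 + 3 r$ ($T{\left(r \right)} = 3 \left(8 + r\right) = 24 + 3 r$)
$T{\left(\frac{K{\left(-31,d{\left(-4,1 \right)} \right)}}{\frac{1}{-1090}} \right)} - 2642953 = \left(24 + 3 \frac{2^{2}}{\frac{1}{-1090}}\right) - 2642953 = \left(24 + 3 \frac{4}{- \frac{1}{1090}}\right) - 2642953 = \left(24 + 3 \cdot 4 \left(-1090\right)\right) - 2642953 = \left(24 + 3 \left(-4360\right)\right) - 2642953 = \left(24 - 13080\right) - 2642953 = -13056 - 2642953 = -2656009$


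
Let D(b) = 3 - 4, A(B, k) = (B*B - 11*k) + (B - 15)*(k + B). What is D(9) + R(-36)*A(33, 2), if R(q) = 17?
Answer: 28848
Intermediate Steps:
A(B, k) = B² - 11*k + (-15 + B)*(B + k) (A(B, k) = (B² - 11*k) + (-15 + B)*(B + k) = B² - 11*k + (-15 + B)*(B + k))
D(b) = -1
D(9) + R(-36)*A(33, 2) = -1 + 17*(-26*2 - 15*33 + 2*33² + 33*2) = -1 + 17*(-52 - 495 + 2*1089 + 66) = -1 + 17*(-52 - 495 + 2178 + 66) = -1 + 17*1697 = -1 + 28849 = 28848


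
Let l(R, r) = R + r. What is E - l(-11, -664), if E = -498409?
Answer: -497734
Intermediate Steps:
E - l(-11, -664) = -498409 - (-11 - 664) = -498409 - 1*(-675) = -498409 + 675 = -497734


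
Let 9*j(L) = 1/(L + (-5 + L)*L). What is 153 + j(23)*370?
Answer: 602119/3933 ≈ 153.09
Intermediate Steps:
j(L) = 1/(9*(L + L*(-5 + L))) (j(L) = 1/(9*(L + (-5 + L)*L)) = 1/(9*(L + L*(-5 + L))))
153 + j(23)*370 = 153 + ((⅑)/(23*(-4 + 23)))*370 = 153 + ((⅑)*(1/23)/19)*370 = 153 + ((⅑)*(1/23)*(1/19))*370 = 153 + (1/3933)*370 = 153 + 370/3933 = 602119/3933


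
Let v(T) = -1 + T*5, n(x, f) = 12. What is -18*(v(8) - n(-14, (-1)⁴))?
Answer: -486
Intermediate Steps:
v(T) = -1 + 5*T
-18*(v(8) - n(-14, (-1)⁴)) = -18*((-1 + 5*8) - 1*12) = -18*((-1 + 40) - 12) = -18*(39 - 12) = -18*27 = -486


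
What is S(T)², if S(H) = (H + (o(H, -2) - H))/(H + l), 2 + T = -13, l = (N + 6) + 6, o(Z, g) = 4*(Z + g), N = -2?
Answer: 4624/25 ≈ 184.96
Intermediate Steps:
o(Z, g) = 4*Z + 4*g
l = 10 (l = (-2 + 6) + 6 = 4 + 6 = 10)
T = -15 (T = -2 - 13 = -15)
S(H) = (-8 + 4*H)/(10 + H) (S(H) = (H + ((4*H + 4*(-2)) - H))/(H + 10) = (H + ((4*H - 8) - H))/(10 + H) = (H + ((-8 + 4*H) - H))/(10 + H) = (H + (-8 + 3*H))/(10 + H) = (-8 + 4*H)/(10 + H))
S(T)² = (4*(-2 - 15)/(10 - 15))² = (4*(-17)/(-5))² = (4*(-⅕)*(-17))² = (68/5)² = 4624/25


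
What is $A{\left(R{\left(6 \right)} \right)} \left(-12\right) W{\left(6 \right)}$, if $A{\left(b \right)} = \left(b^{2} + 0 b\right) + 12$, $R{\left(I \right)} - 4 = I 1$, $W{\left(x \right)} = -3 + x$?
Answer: $-4032$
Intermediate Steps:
$R{\left(I \right)} = 4 + I$ ($R{\left(I \right)} = 4 + I 1 = 4 + I$)
$A{\left(b \right)} = 12 + b^{2}$ ($A{\left(b \right)} = \left(b^{2} + 0\right) + 12 = b^{2} + 12 = 12 + b^{2}$)
$A{\left(R{\left(6 \right)} \right)} \left(-12\right) W{\left(6 \right)} = \left(12 + \left(4 + 6\right)^{2}\right) \left(-12\right) \left(-3 + 6\right) = \left(12 + 10^{2}\right) \left(-12\right) 3 = \left(12 + 100\right) \left(-12\right) 3 = 112 \left(-12\right) 3 = \left(-1344\right) 3 = -4032$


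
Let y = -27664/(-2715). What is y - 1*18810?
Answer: -51041486/2715 ≈ -18800.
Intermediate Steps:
y = 27664/2715 (y = -27664*(-1/2715) = 27664/2715 ≈ 10.189)
y - 1*18810 = 27664/2715 - 1*18810 = 27664/2715 - 18810 = -51041486/2715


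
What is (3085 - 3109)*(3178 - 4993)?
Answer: 43560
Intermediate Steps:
(3085 - 3109)*(3178 - 4993) = -24*(-1815) = 43560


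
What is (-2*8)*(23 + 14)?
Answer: -592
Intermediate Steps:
(-2*8)*(23 + 14) = -16*37 = -592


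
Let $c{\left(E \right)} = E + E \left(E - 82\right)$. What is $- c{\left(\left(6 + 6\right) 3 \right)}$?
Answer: $1620$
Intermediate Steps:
$c{\left(E \right)} = E + E \left(-82 + E\right)$
$- c{\left(\left(6 + 6\right) 3 \right)} = - \left(6 + 6\right) 3 \left(-81 + \left(6 + 6\right) 3\right) = - 12 \cdot 3 \left(-81 + 12 \cdot 3\right) = - 36 \left(-81 + 36\right) = - 36 \left(-45\right) = \left(-1\right) \left(-1620\right) = 1620$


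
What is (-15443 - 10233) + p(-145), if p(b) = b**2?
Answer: -4651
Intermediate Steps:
(-15443 - 10233) + p(-145) = (-15443 - 10233) + (-145)**2 = -25676 + 21025 = -4651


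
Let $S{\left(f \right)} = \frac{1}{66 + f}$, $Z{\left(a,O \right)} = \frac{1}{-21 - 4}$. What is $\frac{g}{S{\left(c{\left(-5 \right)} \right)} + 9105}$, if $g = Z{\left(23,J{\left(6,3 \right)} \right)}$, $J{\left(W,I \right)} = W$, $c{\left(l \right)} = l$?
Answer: $- \frac{61}{13885150} \approx -4.3932 \cdot 10^{-6}$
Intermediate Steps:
$Z{\left(a,O \right)} = - \frac{1}{25}$ ($Z{\left(a,O \right)} = \frac{1}{-25} = - \frac{1}{25}$)
$g = - \frac{1}{25} \approx -0.04$
$\frac{g}{S{\left(c{\left(-5 \right)} \right)} + 9105} = \frac{1}{\frac{1}{66 - 5} + 9105} \left(- \frac{1}{25}\right) = \frac{1}{\frac{1}{61} + 9105} \left(- \frac{1}{25}\right) = \frac{1}{\frac{555406}{61}} \left(- \frac{1}{25}\right) = \frac{61}{555406} \left(- \frac{1}{25}\right) = - \frac{61}{13885150}$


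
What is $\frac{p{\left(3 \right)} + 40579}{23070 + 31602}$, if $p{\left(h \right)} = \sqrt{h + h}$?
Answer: $\frac{2387}{3216} + \frac{\sqrt{6}}{54672} \approx 0.74227$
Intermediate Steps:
$p{\left(h \right)} = \sqrt{2} \sqrt{h}$ ($p{\left(h \right)} = \sqrt{2 h} = \sqrt{2} \sqrt{h}$)
$\frac{p{\left(3 \right)} + 40579}{23070 + 31602} = \frac{\sqrt{2} \sqrt{3} + 40579}{23070 + 31602} = \frac{\sqrt{6} + 40579}{54672} = \left(40579 + \sqrt{6}\right) \frac{1}{54672} = \frac{2387}{3216} + \frac{\sqrt{6}}{54672}$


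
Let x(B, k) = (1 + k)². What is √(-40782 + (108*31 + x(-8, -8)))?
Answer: I*√37385 ≈ 193.35*I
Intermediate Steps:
√(-40782 + (108*31 + x(-8, -8))) = √(-40782 + (108*31 + (1 - 8)²)) = √(-40782 + (3348 + (-7)²)) = √(-40782 + (3348 + 49)) = √(-40782 + 3397) = √(-37385) = I*√37385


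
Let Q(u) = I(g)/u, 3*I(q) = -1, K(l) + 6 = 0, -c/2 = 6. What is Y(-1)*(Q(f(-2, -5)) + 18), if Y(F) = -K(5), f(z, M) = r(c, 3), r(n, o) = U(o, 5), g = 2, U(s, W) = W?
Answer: 538/5 ≈ 107.60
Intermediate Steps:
c = -12 (c = -2*6 = -12)
K(l) = -6 (K(l) = -6 + 0 = -6)
r(n, o) = 5
I(q) = -⅓ (I(q) = (⅓)*(-1) = -⅓)
f(z, M) = 5
Y(F) = 6 (Y(F) = -1*(-6) = 6)
Q(u) = -1/(3*u)
Y(-1)*(Q(f(-2, -5)) + 18) = 6*(-⅓/5 + 18) = 6*(-⅓*⅕ + 18) = 6*(-1/15 + 18) = 6*(269/15) = 538/5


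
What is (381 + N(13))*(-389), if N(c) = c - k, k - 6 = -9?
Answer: -154433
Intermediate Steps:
k = -3 (k = 6 - 9 = -3)
N(c) = 3 + c (N(c) = c - 1*(-3) = c + 3 = 3 + c)
(381 + N(13))*(-389) = (381 + (3 + 13))*(-389) = (381 + 16)*(-389) = 397*(-389) = -154433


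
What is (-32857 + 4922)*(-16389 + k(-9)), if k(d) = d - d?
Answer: 457826715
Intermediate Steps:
k(d) = 0
(-32857 + 4922)*(-16389 + k(-9)) = (-32857 + 4922)*(-16389 + 0) = -27935*(-16389) = 457826715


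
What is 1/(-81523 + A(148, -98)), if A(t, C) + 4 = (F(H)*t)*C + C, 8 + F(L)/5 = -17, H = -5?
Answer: 1/1731375 ≈ 5.7758e-7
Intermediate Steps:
F(L) = -125 (F(L) = -40 + 5*(-17) = -40 - 85 = -125)
A(t, C) = -4 + C - 125*C*t (A(t, C) = -4 + ((-125*t)*C + C) = -4 + (-125*C*t + C) = -4 + (C - 125*C*t) = -4 + C - 125*C*t)
1/(-81523 + A(148, -98)) = 1/(-81523 + (-4 - 98 - 125*(-98)*148)) = 1/(-81523 + (-4 - 98 + 1813000)) = 1/(-81523 + 1812898) = 1/1731375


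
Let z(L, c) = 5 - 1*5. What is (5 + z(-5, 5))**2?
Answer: 25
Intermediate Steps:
z(L, c) = 0 (z(L, c) = 5 - 5 = 0)
(5 + z(-5, 5))**2 = (5 + 0)**2 = 5**2 = 25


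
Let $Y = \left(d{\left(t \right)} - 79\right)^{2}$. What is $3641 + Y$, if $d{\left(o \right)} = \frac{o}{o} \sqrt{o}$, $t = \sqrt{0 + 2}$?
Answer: $3641 + \left(79 - \sqrt[4]{2}\right)^{2} \approx 9695.5$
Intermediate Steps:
$t = \sqrt{2} \approx 1.4142$
$d{\left(o \right)} = \sqrt{o}$ ($d{\left(o \right)} = 1 \sqrt{o} = \sqrt{o}$)
$Y = \left(-79 + \sqrt[4]{2}\right)^{2}$ ($Y = \left(\sqrt{\sqrt{2}} - 79\right)^{2} = \left(\sqrt[4]{2} - 79\right)^{2} = \left(-79 + \sqrt[4]{2}\right)^{2} \approx 6054.5$)
$3641 + Y = 3641 + \left(79 - \sqrt[4]{2}\right)^{2}$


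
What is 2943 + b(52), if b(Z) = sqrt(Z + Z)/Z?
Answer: 2943 + sqrt(26)/26 ≈ 2943.2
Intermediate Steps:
b(Z) = sqrt(2)/sqrt(Z) (b(Z) = sqrt(2*Z)/Z = (sqrt(2)*sqrt(Z))/Z = sqrt(2)/sqrt(Z))
2943 + b(52) = 2943 + sqrt(2)/sqrt(52) = 2943 + sqrt(2)*(sqrt(13)/26) = 2943 + sqrt(26)/26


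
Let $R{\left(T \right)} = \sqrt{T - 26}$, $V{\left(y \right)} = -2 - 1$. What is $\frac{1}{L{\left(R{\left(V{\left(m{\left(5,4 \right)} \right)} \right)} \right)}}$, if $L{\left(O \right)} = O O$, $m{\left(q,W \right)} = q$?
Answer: $- \frac{1}{29} \approx -0.034483$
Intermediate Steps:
$V{\left(y \right)} = -3$
$R{\left(T \right)} = \sqrt{-26 + T}$
$L{\left(O \right)} = O^{2}$
$\frac{1}{L{\left(R{\left(V{\left(m{\left(5,4 \right)} \right)} \right)} \right)}} = \frac{1}{\left(\sqrt{-26 - 3}\right)^{2}} = \frac{1}{\left(\sqrt{-29}\right)^{2}} = \frac{1}{\left(i \sqrt{29}\right)^{2}} = \frac{1}{-29} = - \frac{1}{29}$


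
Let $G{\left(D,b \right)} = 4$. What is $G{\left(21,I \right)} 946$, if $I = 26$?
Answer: $3784$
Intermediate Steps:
$G{\left(21,I \right)} 946 = 4 \cdot 946 = 3784$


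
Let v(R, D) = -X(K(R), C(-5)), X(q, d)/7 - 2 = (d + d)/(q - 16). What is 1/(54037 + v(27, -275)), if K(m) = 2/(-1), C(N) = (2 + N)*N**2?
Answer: 3/161894 ≈ 1.8531e-5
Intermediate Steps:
C(N) = N**2*(2 + N)
K(m) = -2 (K(m) = 2*(-1) = -2)
X(q, d) = 14 + 14*d/(-16 + q) (X(q, d) = 14 + 7*((d + d)/(q - 16)) = 14 + 7*((2*d)/(-16 + q)) = 14 + 7*(2*d/(-16 + q)) = 14 + 14*d/(-16 + q))
v(R, D) = -217/3 (v(R, D) = -14*(-16 + (-5)**2*(2 - 5) - 2)/(-16 - 2) = -14*(-16 + 25*(-3) - 2)/(-18) = -14*(-1)*(-16 - 75 - 2)/18 = -14*(-1)*(-93)/18 = -1*217/3 = -217/3)
1/(54037 + v(27, -275)) = 1/(54037 - 217/3) = 1/(161894/3) = 3/161894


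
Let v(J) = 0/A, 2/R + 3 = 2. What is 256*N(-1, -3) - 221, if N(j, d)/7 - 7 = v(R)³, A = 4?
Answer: 12323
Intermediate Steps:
R = -2 (R = 2/(-3 + 2) = 2/(-1) = 2*(-1) = -2)
v(J) = 0 (v(J) = 0/4 = 0*(¼) = 0)
N(j, d) = 49 (N(j, d) = 49 + 7*0³ = 49 + 7*0 = 49 + 0 = 49)
256*N(-1, -3) - 221 = 256*49 - 221 = 12544 - 221 = 12323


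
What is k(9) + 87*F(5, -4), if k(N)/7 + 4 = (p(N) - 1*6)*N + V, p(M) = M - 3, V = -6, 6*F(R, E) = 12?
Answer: 104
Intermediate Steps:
F(R, E) = 2 (F(R, E) = (1/6)*12 = 2)
p(M) = -3 + M
k(N) = -70 + 7*N*(-9 + N) (k(N) = -28 + 7*(((-3 + N) - 1*6)*N - 6) = -28 + 7*(((-3 + N) - 6)*N - 6) = -28 + 7*((-9 + N)*N - 6) = -28 + 7*(N*(-9 + N) - 6) = -28 + 7*(-6 + N*(-9 + N)) = -28 + (-42 + 7*N*(-9 + N)) = -70 + 7*N*(-9 + N))
k(9) + 87*F(5, -4) = (-70 - 63*9 + 7*9**2) + 87*2 = (-70 - 567 + 7*81) + 174 = (-70 - 567 + 567) + 174 = -70 + 174 = 104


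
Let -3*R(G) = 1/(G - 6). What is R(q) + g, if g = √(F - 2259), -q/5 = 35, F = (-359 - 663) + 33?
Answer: 1/543 + 4*I*√203 ≈ 0.0018416 + 56.991*I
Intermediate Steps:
F = -989 (F = -1022 + 33 = -989)
q = -175 (q = -5*35 = -175)
R(G) = -1/(3*(-6 + G)) (R(G) = -1/(3*(G - 6)) = -1/(3*(-6 + G)))
g = 4*I*√203 (g = √(-989 - 2259) = √(-3248) = 4*I*√203 ≈ 56.991*I)
R(q) + g = -1/(-18 + 3*(-175)) + 4*I*√203 = -1/(-18 - 525) + 4*I*√203 = -1/(-543) + 4*I*√203 = -1*(-1/543) + 4*I*√203 = 1/543 + 4*I*√203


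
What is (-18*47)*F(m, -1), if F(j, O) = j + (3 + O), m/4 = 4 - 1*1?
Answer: -11844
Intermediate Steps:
m = 12 (m = 4*(4 - 1*1) = 4*(4 - 1) = 4*3 = 12)
F(j, O) = 3 + O + j
(-18*47)*F(m, -1) = (-18*47)*(3 - 1 + 12) = -846*14 = -11844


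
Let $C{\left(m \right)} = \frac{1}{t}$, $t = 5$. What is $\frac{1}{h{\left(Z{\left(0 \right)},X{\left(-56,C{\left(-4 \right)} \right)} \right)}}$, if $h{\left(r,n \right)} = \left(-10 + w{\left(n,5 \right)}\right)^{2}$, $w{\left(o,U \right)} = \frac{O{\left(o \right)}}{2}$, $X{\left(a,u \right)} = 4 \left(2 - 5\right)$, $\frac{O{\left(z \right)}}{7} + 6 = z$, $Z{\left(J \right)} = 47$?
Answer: $\frac{1}{5329} \approx 0.00018765$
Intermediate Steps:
$O{\left(z \right)} = -42 + 7 z$
$C{\left(m \right)} = \frac{1}{5}$
$X{\left(a,u \right)} = -12$ ($X{\left(a,u \right)} = 4 \left(-3\right) = -12$)
$w{\left(o,U \right)} = -21 + \frac{7 o}{2}$ ($w{\left(o,U \right)} = \frac{-42 + 7 o}{2} = \left(-42 + 7 o\right) \frac{1}{2} = -21 + \frac{7 o}{2}$)
$h{\left(r,n \right)} = \left(-31 + \frac{7 n}{2}\right)^{2}$ ($h{\left(r,n \right)} = \left(-10 + \left(-21 + \frac{7 n}{2}\right)\right)^{2} = \left(-31 + \frac{7 n}{2}\right)^{2}$)
$\frac{1}{h{\left(Z{\left(0 \right)},X{\left(-56,C{\left(-4 \right)} \right)} \right)}} = \frac{1}{\frac{1}{4} \left(-62 + 7 \left(-12\right)\right)^{2}} = \frac{1}{\frac{1}{4} \left(-62 - 84\right)^{2}} = \frac{1}{\frac{1}{4} \left(-146\right)^{2}} = \frac{1}{\frac{1}{4} \cdot 21316} = \frac{1}{5329}$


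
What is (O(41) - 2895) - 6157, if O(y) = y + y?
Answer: -8970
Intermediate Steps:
O(y) = 2*y
(O(41) - 2895) - 6157 = (2*41 - 2895) - 6157 = (82 - 2895) - 6157 = -2813 - 6157 = -8970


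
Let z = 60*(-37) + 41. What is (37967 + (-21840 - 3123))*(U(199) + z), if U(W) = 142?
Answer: -26489148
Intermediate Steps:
z = -2179 (z = -2220 + 41 = -2179)
(37967 + (-21840 - 3123))*(U(199) + z) = (37967 + (-21840 - 3123))*(142 - 2179) = (37967 - 24963)*(-2037) = 13004*(-2037) = -26489148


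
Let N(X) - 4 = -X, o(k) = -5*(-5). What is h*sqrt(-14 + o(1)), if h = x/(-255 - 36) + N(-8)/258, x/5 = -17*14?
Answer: 51752*sqrt(11)/12513 ≈ 13.717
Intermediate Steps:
x = -1190 (x = 5*(-17*14) = 5*(-238) = -1190)
o(k) = 25
N(X) = 4 - X
h = 51752/12513 (h = -1190/(-255 - 36) + (4 - 1*(-8))/258 = -1190/(-291) + (4 + 8)*(1/258) = -1190*(-1/291) + 12*(1/258) = 1190/291 + 2/43 = 51752/12513 ≈ 4.1359)
h*sqrt(-14 + o(1)) = 51752*sqrt(-14 + 25)/12513 = 51752*sqrt(11)/12513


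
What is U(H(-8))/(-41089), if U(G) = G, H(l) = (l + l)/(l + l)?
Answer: -1/41089 ≈ -2.4337e-5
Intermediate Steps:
H(l) = 1 (H(l) = (2*l)/((2*l)) = (2*l)*(1/(2*l)) = 1)
U(H(-8))/(-41089) = 1/(-41089) = 1*(-1/41089) = -1/41089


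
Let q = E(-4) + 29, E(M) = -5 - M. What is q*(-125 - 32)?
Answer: -4396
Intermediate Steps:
q = 28 (q = (-5 - 1*(-4)) + 29 = (-5 + 4) + 29 = -1 + 29 = 28)
q*(-125 - 32) = 28*(-125 - 32) = 28*(-157) = -4396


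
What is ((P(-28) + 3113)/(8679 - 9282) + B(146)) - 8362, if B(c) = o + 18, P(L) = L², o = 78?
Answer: -554255/67 ≈ -8272.5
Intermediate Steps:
B(c) = 96 (B(c) = 78 + 18 = 96)
((P(-28) + 3113)/(8679 - 9282) + B(146)) - 8362 = (((-28)² + 3113)/(8679 - 9282) + 96) - 8362 = ((784 + 3113)/(-603) + 96) - 8362 = (3897*(-1/603) + 96) - 8362 = (-433/67 + 96) - 8362 = 5999/67 - 8362 = -554255/67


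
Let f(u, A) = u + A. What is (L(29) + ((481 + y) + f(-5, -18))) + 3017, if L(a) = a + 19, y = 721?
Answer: 4244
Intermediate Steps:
L(a) = 19 + a
f(u, A) = A + u
(L(29) + ((481 + y) + f(-5, -18))) + 3017 = ((19 + 29) + ((481 + 721) + (-18 - 5))) + 3017 = (48 + (1202 - 23)) + 3017 = (48 + 1179) + 3017 = 1227 + 3017 = 4244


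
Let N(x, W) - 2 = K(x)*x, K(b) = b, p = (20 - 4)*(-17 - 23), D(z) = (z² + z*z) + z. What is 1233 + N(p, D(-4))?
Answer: 410835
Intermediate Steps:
D(z) = z + 2*z² (D(z) = (z² + z²) + z = 2*z² + z = z + 2*z²)
p = -640 (p = 16*(-40) = -640)
N(x, W) = 2 + x² (N(x, W) = 2 + x*x = 2 + x²)
1233 + N(p, D(-4)) = 1233 + (2 + (-640)²) = 1233 + (2 + 409600) = 1233 + 409602 = 410835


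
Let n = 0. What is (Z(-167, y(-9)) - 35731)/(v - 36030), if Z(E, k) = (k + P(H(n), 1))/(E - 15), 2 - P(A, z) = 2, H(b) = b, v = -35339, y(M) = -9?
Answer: 6503033/12989158 ≈ 0.50065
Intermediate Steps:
P(A, z) = 0 (P(A, z) = 2 - 1*2 = 2 - 2 = 0)
Z(E, k) = k/(-15 + E) (Z(E, k) = (k + 0)/(E - 15) = k/(-15 + E))
(Z(-167, y(-9)) - 35731)/(v - 36030) = (-9/(-15 - 167) - 35731)/(-35339 - 36030) = (-9/(-182) - 35731)/(-71369) = (-9*(-1/182) - 35731)*(-1/71369) = (9/182 - 35731)*(-1/71369) = -6503033/182*(-1/71369) = 6503033/12989158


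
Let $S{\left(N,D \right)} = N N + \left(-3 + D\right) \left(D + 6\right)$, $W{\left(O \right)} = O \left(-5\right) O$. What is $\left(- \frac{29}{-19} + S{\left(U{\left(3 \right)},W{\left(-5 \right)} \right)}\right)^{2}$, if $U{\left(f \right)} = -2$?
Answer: $\frac{83817777169}{361} \approx 2.3218 \cdot 10^{8}$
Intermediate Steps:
$W{\left(O \right)} = - 5 O^{2}$ ($W{\left(O \right)} = - 5 O O = - 5 O^{2}$)
$S{\left(N,D \right)} = N^{2} + \left(-3 + D\right) \left(6 + D\right)$
$\left(- \frac{29}{-19} + S{\left(U{\left(3 \right)},W{\left(-5 \right)} \right)}\right)^{2} = \left(- \frac{29}{-19} + \left(-18 + \left(- 5 \left(-5\right)^{2}\right)^{2} + \left(-2\right)^{2} + 3 \left(- 5 \left(-5\right)^{2}\right)\right)\right)^{2} = \left(\left(-29\right) \left(- \frac{1}{19}\right) + \left(-18 + \left(\left(-5\right) 25\right)^{2} + 4 + 3 \left(\left(-5\right) 25\right)\right)\right)^{2} = \left(\frac{29}{19} + \left(-18 + \left(-125\right)^{2} + 4 + 3 \left(-125\right)\right)\right)^{2} = \left(\frac{29}{19} + \left(-18 + 15625 + 4 - 375\right)\right)^{2} = \left(\frac{29}{19} + 15236\right)^{2} = \left(\frac{289513}{19}\right)^{2} = \frac{83817777169}{361}$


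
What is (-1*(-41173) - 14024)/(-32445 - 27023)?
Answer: -27149/59468 ≈ -0.45653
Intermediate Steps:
(-1*(-41173) - 14024)/(-32445 - 27023) = (41173 - 14024)/(-59468) = 27149*(-1/59468) = -27149/59468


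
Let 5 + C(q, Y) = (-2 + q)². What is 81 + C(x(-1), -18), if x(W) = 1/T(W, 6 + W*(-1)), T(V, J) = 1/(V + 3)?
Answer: 76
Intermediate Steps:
T(V, J) = 1/(3 + V)
x(W) = 3 + W (x(W) = 1/(1/(3 + W)) = 3 + W)
C(q, Y) = -5 + (-2 + q)²
81 + C(x(-1), -18) = 81 + (-5 + (-2 + (3 - 1))²) = 81 + (-5 + (-2 + 2)²) = 81 + (-5 + 0²) = 81 + (-5 + 0) = 81 - 5 = 76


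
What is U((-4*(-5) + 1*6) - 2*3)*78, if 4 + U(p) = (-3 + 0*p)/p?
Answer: -3237/10 ≈ -323.70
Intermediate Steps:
U(p) = -4 - 3/p (U(p) = -4 + (-3 + 0*p)/p = -4 + (-3 + 0)/p = -4 - 3/p)
U((-4*(-5) + 1*6) - 2*3)*78 = (-4 - 3/((-4*(-5) + 1*6) - 2*3))*78 = (-4 - 3/((20 + 6) - 6))*78 = (-4 - 3/(26 - 6))*78 = (-4 - 3/20)*78 = -83/20*78 = -3237/10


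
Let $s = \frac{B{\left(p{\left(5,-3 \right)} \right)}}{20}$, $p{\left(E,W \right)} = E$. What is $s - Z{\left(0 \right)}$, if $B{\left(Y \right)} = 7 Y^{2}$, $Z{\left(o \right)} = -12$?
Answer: $\frac{83}{4} \approx 20.75$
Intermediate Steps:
$s = \frac{35}{4}$ ($s = \frac{7 \cdot 5^{2}}{20} = 7 \cdot 25 \cdot \frac{1}{20} = 175 \cdot \frac{1}{20} = \frac{35}{4} \approx 8.75$)
$s - Z{\left(0 \right)} = \frac{35}{4} - -12 = \frac{35}{4} + 12 = \frac{83}{4}$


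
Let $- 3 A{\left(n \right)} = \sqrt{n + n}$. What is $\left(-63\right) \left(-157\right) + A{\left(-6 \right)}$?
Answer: $9891 - \frac{2 i \sqrt{3}}{3} \approx 9891.0 - 1.1547 i$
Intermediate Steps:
$A{\left(n \right)} = - \frac{\sqrt{2} \sqrt{n}}{3}$ ($A{\left(n \right)} = - \frac{\sqrt{n + n}}{3} = - \frac{\sqrt{2 n}}{3} = - \frac{\sqrt{2} \sqrt{n}}{3}$)
$\left(-63\right) \left(-157\right) + A{\left(-6 \right)} = \left(-63\right) \left(-157\right) - \frac{\sqrt{2} \sqrt{-6}}{3} = 9891 - \frac{\sqrt{2} i \sqrt{6}}{3} = 9891 - \frac{2 i \sqrt{3}}{3}$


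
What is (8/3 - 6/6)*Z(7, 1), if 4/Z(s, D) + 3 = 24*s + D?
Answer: 10/249 ≈ 0.040161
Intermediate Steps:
Z(s, D) = 4/(-3 + D + 24*s) (Z(s, D) = 4/(-3 + (24*s + D)) = 4/(-3 + (D + 24*s)) = 4/(-3 + D + 24*s))
(8/3 - 6/6)*Z(7, 1) = (8/3 - 6/6)*(4/(-3 + 1 + 24*7)) = (8*(⅓) - 6*⅙)*(4/(-3 + 1 + 168)) = (8/3 - 1)*(4/166) = 5*(4*(1/166))/3 = (5/3)*(2/83) = 10/249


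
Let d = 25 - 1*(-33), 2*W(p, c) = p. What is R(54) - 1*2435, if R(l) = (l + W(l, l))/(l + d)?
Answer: -272639/112 ≈ -2434.3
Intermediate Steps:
W(p, c) = p/2
d = 58 (d = 25 + 33 = 58)
R(l) = 3*l/(2*(58 + l)) (R(l) = (l + l/2)/(l + 58) = (3*l/2)/(58 + l) = 3*l/(2*(58 + l)))
R(54) - 1*2435 = (3/2)*54/(58 + 54) - 1*2435 = (3/2)*54/112 - 2435 = (3/2)*54*(1/112) - 2435 = 81/112 - 2435 = -272639/112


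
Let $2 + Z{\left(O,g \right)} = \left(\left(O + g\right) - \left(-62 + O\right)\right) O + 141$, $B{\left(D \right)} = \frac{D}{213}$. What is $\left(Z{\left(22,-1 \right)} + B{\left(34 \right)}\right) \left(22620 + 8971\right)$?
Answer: $\frac{9966549817}{213} \approx 4.6791 \cdot 10^{7}$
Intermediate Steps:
$B{\left(D \right)} = \frac{D}{213}$ ($B{\left(D \right)} = D \frac{1}{213} = \frac{D}{213}$)
$Z{\left(O,g \right)} = 139 + O \left(62 + g\right)$ ($Z{\left(O,g \right)} = -2 + \left(\left(\left(O + g\right) - \left(-62 + O\right)\right) O + 141\right) = -2 + \left(\left(62 + g\right) O + 141\right) = -2 + \left(O \left(62 + g\right) + 141\right) = -2 + \left(141 + O \left(62 + g\right)\right) = 139 + O \left(62 + g\right)$)
$\left(Z{\left(22,-1 \right)} + B{\left(34 \right)}\right) \left(22620 + 8971\right) = \left(\left(139 + 62 \cdot 22 + 22 \left(-1\right)\right) + \frac{1}{213} \cdot 34\right) \left(22620 + 8971\right) = \left(\left(139 + 1364 - 22\right) + \frac{34}{213}\right) 31591 = \left(1481 + \frac{34}{213}\right) 31591 = \frac{315487}{213} \cdot 31591 = \frac{9966549817}{213}$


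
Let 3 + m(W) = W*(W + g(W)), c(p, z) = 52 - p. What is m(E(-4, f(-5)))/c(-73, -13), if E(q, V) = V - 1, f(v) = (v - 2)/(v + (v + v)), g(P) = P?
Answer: -547/28125 ≈ -0.019449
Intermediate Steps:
f(v) = (-2 + v)/(3*v) (f(v) = (-2 + v)/(v + 2*v) = (-2 + v)/((3*v)) = (-2 + v)*(1/(3*v)) = (-2 + v)/(3*v))
E(q, V) = -1 + V
m(W) = -3 + 2*W² (m(W) = -3 + W*(W + W) = -3 + W*(2*W) = -3 + 2*W²)
m(E(-4, f(-5)))/c(-73, -13) = (-3 + 2*(-1 + (⅓)*(-2 - 5)/(-5))²)/(52 - 1*(-73)) = (-3 + 2*(-1 + (⅓)*(-⅕)*(-7))²)/(52 + 73) = (-3 + 2*(-1 + 7/15)²)/125 = (-3 + 2*(-8/15)²)*(1/125) = (-3 + 2*(64/225))*(1/125) = (-3 + 128/225)*(1/125) = -547/225*1/125 = -547/28125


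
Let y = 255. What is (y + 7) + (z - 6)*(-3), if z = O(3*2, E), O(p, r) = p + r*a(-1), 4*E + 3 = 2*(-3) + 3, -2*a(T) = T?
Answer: 1057/4 ≈ 264.25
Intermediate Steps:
a(T) = -T/2
E = -3/2 (E = -¾ + (2*(-3) + 3)/4 = -¾ + (-6 + 3)/4 = -¾ + (¼)*(-3) = -¾ - ¾ = -3/2 ≈ -1.5000)
O(p, r) = p + r/2 (O(p, r) = p + r*(-½*(-1)) = p + r*(½) = p + r/2)
z = 21/4 (z = 3*2 + (½)*(-3/2) = 6 - ¾ = 21/4 ≈ 5.2500)
(y + 7) + (z - 6)*(-3) = (255 + 7) + (21/4 - 6)*(-3) = 262 - ¾*(-3) = 262 + 9/4 = 1057/4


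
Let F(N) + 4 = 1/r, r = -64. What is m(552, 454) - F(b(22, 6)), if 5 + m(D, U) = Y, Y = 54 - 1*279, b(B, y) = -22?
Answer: -14463/64 ≈ -225.98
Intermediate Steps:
Y = -225 (Y = 54 - 279 = -225)
F(N) = -257/64 (F(N) = -4 + 1/(-64) = -4 - 1/64 = -257/64)
m(D, U) = -230 (m(D, U) = -5 - 225 = -230)
m(552, 454) - F(b(22, 6)) = -230 - 1*(-257/64) = -230 + 257/64 = -14463/64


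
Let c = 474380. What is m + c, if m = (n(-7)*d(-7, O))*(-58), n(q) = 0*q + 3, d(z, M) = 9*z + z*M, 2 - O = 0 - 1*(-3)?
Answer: 484124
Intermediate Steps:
O = -1 (O = 2 - (0 - 1*(-3)) = 2 - (0 + 3) = 2 - 1*3 = 2 - 3 = -1)
d(z, M) = 9*z + M*z
n(q) = 3 (n(q) = 0 + 3 = 3)
m = 9744 (m = (3*(-7*(9 - 1)))*(-58) = (3*(-7*8))*(-58) = (3*(-56))*(-58) = -168*(-58) = 9744)
m + c = 9744 + 474380 = 484124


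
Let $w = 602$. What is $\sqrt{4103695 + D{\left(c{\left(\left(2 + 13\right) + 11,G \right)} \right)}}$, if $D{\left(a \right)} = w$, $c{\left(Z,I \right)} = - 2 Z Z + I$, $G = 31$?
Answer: $3 \sqrt{456033} \approx 2025.9$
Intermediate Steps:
$c{\left(Z,I \right)} = I - 2 Z^{2}$ ($c{\left(Z,I \right)} = - 2 Z^{2} + I = I - 2 Z^{2}$)
$D{\left(a \right)} = 602$
$\sqrt{4103695 + D{\left(c{\left(\left(2 + 13\right) + 11,G \right)} \right)}} = \sqrt{4103695 + 602} = \sqrt{4104297} = 3 \sqrt{456033}$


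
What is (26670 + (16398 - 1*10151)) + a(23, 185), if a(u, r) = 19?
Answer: 32936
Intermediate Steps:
(26670 + (16398 - 1*10151)) + a(23, 185) = (26670 + (16398 - 1*10151)) + 19 = (26670 + (16398 - 10151)) + 19 = (26670 + 6247) + 19 = 32917 + 19 = 32936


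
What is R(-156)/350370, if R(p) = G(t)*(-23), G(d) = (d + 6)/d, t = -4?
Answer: 23/700740 ≈ 3.2822e-5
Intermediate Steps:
G(d) = (6 + d)/d
R(p) = 23/2 (R(p) = ((6 - 4)/(-4))*(-23) = -¼*2*(-23) = -½*(-23) = 23/2)
R(-156)/350370 = (23/2)/350370 = (23/2)*(1/350370) = 23/700740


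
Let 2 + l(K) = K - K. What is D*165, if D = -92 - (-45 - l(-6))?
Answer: -8085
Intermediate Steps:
l(K) = -2 (l(K) = -2 + (K - K) = -2 + 0 = -2)
D = -49 (D = -92 - (-45 - 1*(-2)) = -92 - (-45 + 2) = -92 - 1*(-43) = -92 + 43 = -49)
D*165 = -49*165 = -8085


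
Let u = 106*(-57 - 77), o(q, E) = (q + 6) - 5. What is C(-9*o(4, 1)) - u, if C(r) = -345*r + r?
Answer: 29684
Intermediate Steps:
o(q, E) = 1 + q (o(q, E) = (6 + q) - 5 = 1 + q)
C(r) = -344*r
u = -14204 (u = 106*(-134) = -14204)
C(-9*o(4, 1)) - u = -(-3096)*(1 + 4) - 1*(-14204) = -(-3096)*5 + 14204 = -344*(-45) + 14204 = 15480 + 14204 = 29684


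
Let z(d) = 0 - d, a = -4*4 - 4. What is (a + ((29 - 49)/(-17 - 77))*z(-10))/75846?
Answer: -140/594127 ≈ -0.00023564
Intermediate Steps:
a = -20 (a = -16 - 4 = -20)
z(d) = -d
(a + ((29 - 49)/(-17 - 77))*z(-10))/75846 = (-20 + ((29 - 49)/(-17 - 77))*(-1*(-10)))/75846 = (-20 - 20/(-94)*10)*(1/75846) = (-20 - 20*(-1/94)*10)*(1/75846) = (-20 + (10/47)*10)*(1/75846) = (-20 + 100/47)*(1/75846) = -840/47*1/75846 = -140/594127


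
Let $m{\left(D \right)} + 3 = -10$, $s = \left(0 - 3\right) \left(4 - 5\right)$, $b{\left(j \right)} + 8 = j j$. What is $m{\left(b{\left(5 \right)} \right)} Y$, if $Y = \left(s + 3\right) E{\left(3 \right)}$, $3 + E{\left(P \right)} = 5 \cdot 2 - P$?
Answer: $-312$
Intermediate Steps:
$E{\left(P \right)} = 7 - P$ ($E{\left(P \right)} = -3 - \left(-10 + P\right) = 7 - P$)
$b{\left(j \right)} = -8 + j^{2}$ ($b{\left(j \right)} = -8 + j j = -8 + j^{2}$)
$s = 3$ ($s = \left(-3\right) \left(-1\right) = 3$)
$m{\left(D \right)} = -13$ ($m{\left(D \right)} = -3 - 10 = -13$)
$Y = 24$ ($Y = \left(3 + 3\right) \left(7 - 3\right) = 6 \left(7 - 3\right) = 6 \cdot 4 = 24$)
$m{\left(b{\left(5 \right)} \right)} Y = \left(-13\right) 24 = -312$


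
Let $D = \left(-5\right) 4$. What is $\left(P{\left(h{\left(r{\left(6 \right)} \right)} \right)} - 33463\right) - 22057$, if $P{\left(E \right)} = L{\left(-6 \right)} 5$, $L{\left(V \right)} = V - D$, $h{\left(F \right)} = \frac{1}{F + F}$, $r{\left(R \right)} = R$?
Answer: $-55450$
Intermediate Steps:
$D = -20$
$h{\left(F \right)} = \frac{1}{2 F}$
$L{\left(V \right)} = 20 + V$ ($L{\left(V \right)} = V - -20 = V + 20 = 20 + V$)
$P{\left(E \right)} = 70$ ($P{\left(E \right)} = \left(20 - 6\right) 5 = 14 \cdot 5 = 70$)
$\left(P{\left(h{\left(r{\left(6 \right)} \right)} \right)} - 33463\right) - 22057 = \left(70 - 33463\right) - 22057 = -33393 - 22057 = -55450$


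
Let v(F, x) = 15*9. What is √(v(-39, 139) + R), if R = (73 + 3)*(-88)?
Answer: I*√6553 ≈ 80.951*I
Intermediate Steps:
v(F, x) = 135
R = -6688 (R = 76*(-88) = -6688)
√(v(-39, 139) + R) = √(135 - 6688) = √(-6553) = I*√6553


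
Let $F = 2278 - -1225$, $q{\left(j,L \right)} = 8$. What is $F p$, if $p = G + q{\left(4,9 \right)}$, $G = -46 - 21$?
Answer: $-206677$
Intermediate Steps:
$G = -67$ ($G = -46 - 21 = -67$)
$F = 3503$ ($F = 2278 + 1225 = 3503$)
$p = -59$ ($p = -67 + 8 = -59$)
$F p = 3503 \left(-59\right) = -206677$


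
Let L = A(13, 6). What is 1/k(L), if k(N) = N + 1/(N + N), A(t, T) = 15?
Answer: 30/451 ≈ 0.066519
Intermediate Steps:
L = 15
k(N) = N + 1/(2*N)
1/k(L) = 1/(15 + (½)/15) = 1/(15 + (½)*(1/15)) = 1/(15 + 1/30) = 1/(451/30) = 30/451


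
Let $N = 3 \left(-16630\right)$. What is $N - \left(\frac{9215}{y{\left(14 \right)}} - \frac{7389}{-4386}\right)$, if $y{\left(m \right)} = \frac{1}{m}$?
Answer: $- \frac{261554263}{1462} \approx -1.789 \cdot 10^{5}$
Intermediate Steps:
$N = -49890$
$N - \left(\frac{9215}{y{\left(14 \right)}} - \frac{7389}{-4386}\right) = -49890 - \left(\frac{9215}{\frac{1}{14}} - \frac{7389}{-4386}\right) = -49890 - \left(9215 \frac{1}{\frac{1}{14}} - - \frac{2463}{1462}\right) = -49890 - \left(9215 \cdot 14 + \frac{2463}{1462}\right) = -49890 - \left(129010 + \frac{2463}{1462}\right) = -49890 - \frac{188615083}{1462} = - \frac{261554263}{1462}$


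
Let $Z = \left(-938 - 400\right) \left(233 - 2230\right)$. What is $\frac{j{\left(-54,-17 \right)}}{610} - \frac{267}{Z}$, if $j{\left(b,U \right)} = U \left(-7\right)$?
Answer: $\frac{26483622}{135825955} \approx 0.19498$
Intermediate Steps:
$Z = 2671986$ ($Z = \left(-1338\right) \left(-1997\right) = 2671986$)
$j{\left(b,U \right)} = - 7 U$
$\frac{j{\left(-54,-17 \right)}}{610} - \frac{267}{Z} = \frac{\left(-7\right) \left(-17\right)}{610} - \frac{267}{2671986} = 119 \cdot \frac{1}{610} - \frac{89}{890662} = \frac{119}{610} - \frac{89}{890662} = \frac{26483622}{135825955}$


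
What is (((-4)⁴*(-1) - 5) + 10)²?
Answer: 63001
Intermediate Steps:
(((-4)⁴*(-1) - 5) + 10)² = ((256*(-1) - 5) + 10)² = ((-256 - 5) + 10)² = (-261 + 10)² = (-251)² = 63001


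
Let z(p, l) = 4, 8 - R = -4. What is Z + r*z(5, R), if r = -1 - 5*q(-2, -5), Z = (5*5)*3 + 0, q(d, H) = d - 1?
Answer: 131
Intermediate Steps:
R = 12 (R = 8 - 1*(-4) = 8 + 4 = 12)
q(d, H) = -1 + d
Z = 75 (Z = 25*3 + 0 = 75 + 0 = 75)
r = 14 (r = -1 - 5*(-1 - 2) = -1 - 5*(-3) = -1 + 15 = 14)
Z + r*z(5, R) = 75 + 14*4 = 75 + 56 = 131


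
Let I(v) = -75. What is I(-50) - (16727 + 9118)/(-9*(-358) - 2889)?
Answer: -16940/111 ≈ -152.61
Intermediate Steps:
I(-50) - (16727 + 9118)/(-9*(-358) - 2889) = -75 - (16727 + 9118)/(-9*(-358) - 2889) = -75 - 25845/(3222 - 2889) = -75 - 25845/333 = -75 - 1*8615/111 = -75 - 8615/111 = -16940/111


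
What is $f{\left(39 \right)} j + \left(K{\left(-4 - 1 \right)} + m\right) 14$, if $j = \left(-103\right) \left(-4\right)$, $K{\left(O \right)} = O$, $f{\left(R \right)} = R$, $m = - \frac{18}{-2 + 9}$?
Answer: $15962$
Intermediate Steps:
$m = - \frac{18}{7} \approx -2.5714$
$j = 412$
$f{\left(39 \right)} j + \left(K{\left(-4 - 1 \right)} + m\right) 14 = 39 \cdot 412 + \left(\left(-4 - 1\right) - \frac{18}{7}\right) 14 = 16068 + \left(-5 - \frac{18}{7}\right) 14 = 16068 - 106 = 15962$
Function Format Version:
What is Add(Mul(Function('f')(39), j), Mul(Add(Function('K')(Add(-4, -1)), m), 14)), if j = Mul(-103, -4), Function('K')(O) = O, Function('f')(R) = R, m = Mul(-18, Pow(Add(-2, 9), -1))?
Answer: 15962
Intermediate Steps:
m = Rational(-18, 7) (m = Mul(-18, Pow(7, -1)) = Mul(-18, Rational(1, 7)) = Rational(-18, 7) ≈ -2.5714)
j = 412
Add(Mul(Function('f')(39), j), Mul(Add(Function('K')(Add(-4, -1)), m), 14)) = Add(Mul(39, 412), Mul(Add(Add(-4, -1), Rational(-18, 7)), 14)) = Add(16068, Mul(Add(-5, Rational(-18, 7)), 14)) = Add(16068, Mul(Rational(-53, 7), 14)) = Add(16068, -106) = 15962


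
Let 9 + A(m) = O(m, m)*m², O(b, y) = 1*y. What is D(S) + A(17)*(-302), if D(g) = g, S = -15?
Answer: -1481023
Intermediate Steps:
O(b, y) = y
A(m) = -9 + m³ (A(m) = -9 + m*m² = -9 + m³)
D(S) + A(17)*(-302) = -15 + (-9 + 17³)*(-302) = -15 + (-9 + 4913)*(-302) = -15 + 4904*(-302) = -15 - 1481008 = -1481023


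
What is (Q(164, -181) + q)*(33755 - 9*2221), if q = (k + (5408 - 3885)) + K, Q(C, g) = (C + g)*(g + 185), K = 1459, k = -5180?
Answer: -31193756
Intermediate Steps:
Q(C, g) = (185 + g)*(C + g) (Q(C, g) = (C + g)*(185 + g) = (185 + g)*(C + g))
q = -2198 (q = (-5180 + (5408 - 3885)) + 1459 = (-5180 + 1523) + 1459 = -3657 + 1459 = -2198)
(Q(164, -181) + q)*(33755 - 9*2221) = (((-181)² + 185*164 + 185*(-181) + 164*(-181)) - 2198)*(33755 - 9*2221) = ((32761 + 30340 - 33485 - 29684) - 2198)*(33755 - 19989) = (-68 - 2198)*13766 = -2266*13766 = -31193756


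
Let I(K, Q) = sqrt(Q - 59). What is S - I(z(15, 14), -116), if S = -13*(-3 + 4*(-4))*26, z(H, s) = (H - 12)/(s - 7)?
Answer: 6422 - 5*I*sqrt(7) ≈ 6422.0 - 13.229*I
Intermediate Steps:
z(H, s) = (-12 + H)/(-7 + s)
I(K, Q) = sqrt(-59 + Q)
S = 6422 (S = -13*(-3 - 16)*26 = -13*(-19)*26 = 247*26 = 6422)
S - I(z(15, 14), -116) = 6422 - sqrt(-59 - 116) = 6422 - sqrt(-175) = 6422 - 5*I*sqrt(7)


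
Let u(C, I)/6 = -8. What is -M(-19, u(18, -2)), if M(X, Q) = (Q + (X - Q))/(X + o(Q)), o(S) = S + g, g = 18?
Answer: -19/49 ≈ -0.38775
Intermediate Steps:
u(C, I) = -48 (u(C, I) = 6*(-8) = -48)
o(S) = 18 + S (o(S) = S + 18 = 18 + S)
M(X, Q) = X/(18 + Q + X) (M(X, Q) = (Q + (X - Q))/(X + (18 + Q)) = X/(18 + Q + X))
-M(-19, u(18, -2)) = -(-19)/(18 - 48 - 19) = -(-19)/(-49) = -(-19)*(-1)/49 = -1*19/49 = -19/49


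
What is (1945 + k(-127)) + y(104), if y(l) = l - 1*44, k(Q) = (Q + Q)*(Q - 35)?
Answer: 43153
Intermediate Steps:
k(Q) = 2*Q*(-35 + Q) (k(Q) = (2*Q)*(-35 + Q) = 2*Q*(-35 + Q))
y(l) = -44 + l (y(l) = l - 44 = -44 + l)
(1945 + k(-127)) + y(104) = (1945 + 2*(-127)*(-35 - 127)) + (-44 + 104) = (1945 + 2*(-127)*(-162)) + 60 = (1945 + 41148) + 60 = 43093 + 60 = 43153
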